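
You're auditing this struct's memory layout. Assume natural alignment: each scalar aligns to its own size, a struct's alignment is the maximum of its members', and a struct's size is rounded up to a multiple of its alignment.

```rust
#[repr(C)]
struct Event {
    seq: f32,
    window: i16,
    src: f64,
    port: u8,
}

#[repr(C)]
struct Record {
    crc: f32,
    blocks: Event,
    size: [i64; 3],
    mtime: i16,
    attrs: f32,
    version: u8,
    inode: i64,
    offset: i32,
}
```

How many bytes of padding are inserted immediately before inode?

Event: seq at 0 (size 4, align 4) → ends 4; window at 4 (size 2, align 2) → ends 6; pad 2 to align 8 for src; src at 8 (size 8, align 8) → ends 16; port at 16 (size 1, align 1) → ends 17; tail pad 7 to reach multiple of 8; total 24 bytes, alignment 8
crc at 0 (size 4, align 4) → ends 4
pad 4 to align 8 for blocks
blocks at 8 (size 24, align 8) → ends 32
size at 32 (size 24, align 8) → ends 56
mtime at 56 (size 2, align 2) → ends 58
pad 2 to align 4 for attrs
attrs at 60 (size 4, align 4) → ends 64
version at 64 (size 1, align 1) → ends 65
pad 7 to align 8 for inode
inode at 72 (size 8, align 8) → ends 80

7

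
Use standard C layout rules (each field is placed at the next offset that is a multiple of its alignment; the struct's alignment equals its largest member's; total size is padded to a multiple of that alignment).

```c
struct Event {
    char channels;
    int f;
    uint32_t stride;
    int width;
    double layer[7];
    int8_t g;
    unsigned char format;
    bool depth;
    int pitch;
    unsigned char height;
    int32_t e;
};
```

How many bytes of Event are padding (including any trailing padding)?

0..1  channels  (1B, 1-aligned)
1..4  -- padding (3B)
4..8  f  (4B, 4-aligned)
8..12  stride  (4B, 4-aligned)
12..16  width  (4B, 4-aligned)
16..72  layer  (56B, 8-aligned)
72..73  g  (1B, 1-aligned)
73..74  format  (1B, 1-aligned)
74..75  depth  (1B, 1-aligned)
75..76  -- padding (1B)
76..80  pitch  (4B, 4-aligned)
80..81  height  (1B, 1-aligned)
81..84  -- padding (3B)
84..88  e  (4B, 4-aligned)
sizeof = 88, alignof = 8
data bytes 81, size 88 → padding 7

7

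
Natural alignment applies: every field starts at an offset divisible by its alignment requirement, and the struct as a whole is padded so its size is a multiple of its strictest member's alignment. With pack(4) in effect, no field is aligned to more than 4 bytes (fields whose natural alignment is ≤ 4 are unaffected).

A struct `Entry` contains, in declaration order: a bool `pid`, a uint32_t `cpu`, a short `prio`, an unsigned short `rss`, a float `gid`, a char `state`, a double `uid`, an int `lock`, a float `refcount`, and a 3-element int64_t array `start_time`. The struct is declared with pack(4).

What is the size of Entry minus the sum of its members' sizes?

6

pid at 0 (size 1, align 1) → ends 1
pad 3 to align 4 for cpu
cpu at 4 (size 4, align 4) → ends 8
prio at 8 (size 2, align 2) → ends 10
rss at 10 (size 2, align 2) → ends 12
gid at 12 (size 4, align 4) → ends 16
state at 16 (size 1, align 1) → ends 17
pad 3 to align 4 for uid
uid at 20 (size 8, align 4) → ends 28
lock at 28 (size 4, align 4) → ends 32
refcount at 32 (size 4, align 4) → ends 36
start_time at 36 (size 24, align 4) → ends 60
total 60 bytes, alignment 4
data bytes 54, size 60 → padding 6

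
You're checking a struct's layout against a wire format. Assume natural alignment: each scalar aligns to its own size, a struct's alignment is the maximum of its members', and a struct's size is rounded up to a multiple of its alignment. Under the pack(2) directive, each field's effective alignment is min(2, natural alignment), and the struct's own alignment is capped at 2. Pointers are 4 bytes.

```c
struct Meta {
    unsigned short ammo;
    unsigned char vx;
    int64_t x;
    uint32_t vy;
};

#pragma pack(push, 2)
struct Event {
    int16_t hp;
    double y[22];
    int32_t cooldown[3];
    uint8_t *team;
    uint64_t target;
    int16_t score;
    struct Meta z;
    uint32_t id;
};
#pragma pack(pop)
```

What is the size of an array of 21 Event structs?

4872

Meta: 0..2  ammo  (2B, 2-aligned); 2..3  vx  (1B, 1-aligned); 3..8  -- padding (5B); 8..16  x  (8B, 8-aligned); 16..20  vy  (4B, 4-aligned); 20..24  -- tail padding (4B); sizeof = 24, alignof = 8
0..2  hp  (2B, 2-aligned)
2..178  y  (176B, 2-aligned)
178..190  cooldown  (12B, 2-aligned)
190..194  team  (4B, 2-aligned)
194..202  target  (8B, 2-aligned)
202..204  score  (2B, 2-aligned)
204..228  z  (24B, 2-aligned)
228..232  id  (4B, 2-aligned)
sizeof = 232, alignof = 2
array of 21: 21 × 232 = 4872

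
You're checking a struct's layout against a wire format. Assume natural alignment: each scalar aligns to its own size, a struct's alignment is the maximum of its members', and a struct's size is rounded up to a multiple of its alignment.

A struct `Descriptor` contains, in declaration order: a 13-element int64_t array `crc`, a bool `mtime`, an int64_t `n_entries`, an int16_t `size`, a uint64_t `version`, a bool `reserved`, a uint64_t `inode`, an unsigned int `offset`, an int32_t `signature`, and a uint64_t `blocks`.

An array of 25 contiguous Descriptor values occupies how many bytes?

4200

crc at 0 (size 104, align 8) → ends 104
mtime at 104 (size 1, align 1) → ends 105
pad 7 to align 8 for n_entries
n_entries at 112 (size 8, align 8) → ends 120
size at 120 (size 2, align 2) → ends 122
pad 6 to align 8 for version
version at 128 (size 8, align 8) → ends 136
reserved at 136 (size 1, align 1) → ends 137
pad 7 to align 8 for inode
inode at 144 (size 8, align 8) → ends 152
offset at 152 (size 4, align 4) → ends 156
signature at 156 (size 4, align 4) → ends 160
blocks at 160 (size 8, align 8) → ends 168
total 168 bytes, alignment 8
array of 25: 25 × 168 = 4200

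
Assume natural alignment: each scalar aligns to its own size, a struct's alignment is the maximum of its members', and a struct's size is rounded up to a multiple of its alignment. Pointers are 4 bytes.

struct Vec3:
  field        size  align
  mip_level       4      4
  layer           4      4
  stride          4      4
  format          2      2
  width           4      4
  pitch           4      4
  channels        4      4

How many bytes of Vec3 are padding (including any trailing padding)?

2

mip_level at 0 (size 4, align 4) → ends 4
layer at 4 (size 4, align 4) → ends 8
stride at 8 (size 4, align 4) → ends 12
format at 12 (size 2, align 2) → ends 14
pad 2 to align 4 for width
width at 16 (size 4, align 4) → ends 20
pitch at 20 (size 4, align 4) → ends 24
channels at 24 (size 4, align 4) → ends 28
total 28 bytes, alignment 4
data bytes 26, size 28 → padding 2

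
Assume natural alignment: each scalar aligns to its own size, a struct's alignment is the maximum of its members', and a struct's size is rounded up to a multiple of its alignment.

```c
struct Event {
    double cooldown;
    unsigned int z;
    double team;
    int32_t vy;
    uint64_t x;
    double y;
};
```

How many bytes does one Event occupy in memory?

48 bytes

@0: cooldown [8B, align 8] → 8
@8: z [4B, align 4] → 12
+4 pad (align 8)
@16: team [8B, align 8] → 24
@24: vy [4B, align 4] → 28
+4 pad (align 8)
@32: x [8B, align 8] → 40
@40: y [8B, align 8] → 48
size 48, align 8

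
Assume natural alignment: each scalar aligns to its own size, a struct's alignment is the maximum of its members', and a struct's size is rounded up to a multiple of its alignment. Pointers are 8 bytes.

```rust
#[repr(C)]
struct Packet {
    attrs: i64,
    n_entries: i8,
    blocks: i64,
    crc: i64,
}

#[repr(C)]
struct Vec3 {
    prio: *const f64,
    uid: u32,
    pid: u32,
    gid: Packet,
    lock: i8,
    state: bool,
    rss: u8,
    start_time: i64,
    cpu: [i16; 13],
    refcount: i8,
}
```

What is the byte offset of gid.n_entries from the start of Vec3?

Packet: 0..8  attrs  (8B, 8-aligned); 8..9  n_entries  (1B, 1-aligned); 9..16  -- padding (7B); 16..24  blocks  (8B, 8-aligned); 24..32  crc  (8B, 8-aligned); sizeof = 32, alignof = 8
0..8  prio  (8B, 8-aligned)
8..12  uid  (4B, 4-aligned)
12..16  pid  (4B, 4-aligned)
16..48  gid  (32B, 8-aligned)
within Packet: n_entries at 8
16 + 8 = 24

24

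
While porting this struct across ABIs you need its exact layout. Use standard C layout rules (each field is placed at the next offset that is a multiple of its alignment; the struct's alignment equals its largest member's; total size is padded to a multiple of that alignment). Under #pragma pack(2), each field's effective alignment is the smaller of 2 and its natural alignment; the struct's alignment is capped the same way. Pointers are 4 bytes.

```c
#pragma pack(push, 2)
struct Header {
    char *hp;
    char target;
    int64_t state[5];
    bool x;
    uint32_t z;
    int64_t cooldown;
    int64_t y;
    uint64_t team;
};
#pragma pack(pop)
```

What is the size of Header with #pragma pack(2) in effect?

76

@0: hp [4B, align 2] → 4
@4: target [1B, align 1] → 5
+1 pad (align 2)
@6: state [40B, align 2] → 46
@46: x [1B, align 1] → 47
+1 pad (align 2)
@48: z [4B, align 2] → 52
@52: cooldown [8B, align 2] → 60
@60: y [8B, align 2] → 68
@68: team [8B, align 2] → 76
size 76, align 2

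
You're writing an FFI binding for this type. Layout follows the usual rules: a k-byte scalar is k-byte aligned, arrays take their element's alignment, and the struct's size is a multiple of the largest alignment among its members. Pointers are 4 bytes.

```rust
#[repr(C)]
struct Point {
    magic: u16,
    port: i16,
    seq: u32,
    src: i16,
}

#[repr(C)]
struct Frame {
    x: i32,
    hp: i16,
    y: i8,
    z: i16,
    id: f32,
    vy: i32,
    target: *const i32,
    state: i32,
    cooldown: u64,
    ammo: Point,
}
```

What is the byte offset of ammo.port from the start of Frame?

Point: magic at 0 (size 2, align 2) → ends 2; port at 2 (size 2, align 2) → ends 4; seq at 4 (size 4, align 4) → ends 8; src at 8 (size 2, align 2) → ends 10; tail pad 2 to reach multiple of 4; total 12 bytes, alignment 4
x at 0 (size 4, align 4) → ends 4
hp at 4 (size 2, align 2) → ends 6
y at 6 (size 1, align 1) → ends 7
pad 1 to align 2 for z
z at 8 (size 2, align 2) → ends 10
pad 2 to align 4 for id
id at 12 (size 4, align 4) → ends 16
vy at 16 (size 4, align 4) → ends 20
target at 20 (size 4, align 4) → ends 24
state at 24 (size 4, align 4) → ends 28
pad 4 to align 8 for cooldown
cooldown at 32 (size 8, align 8) → ends 40
ammo at 40 (size 12, align 4) → ends 52
within Point: port at 2
40 + 2 = 42

42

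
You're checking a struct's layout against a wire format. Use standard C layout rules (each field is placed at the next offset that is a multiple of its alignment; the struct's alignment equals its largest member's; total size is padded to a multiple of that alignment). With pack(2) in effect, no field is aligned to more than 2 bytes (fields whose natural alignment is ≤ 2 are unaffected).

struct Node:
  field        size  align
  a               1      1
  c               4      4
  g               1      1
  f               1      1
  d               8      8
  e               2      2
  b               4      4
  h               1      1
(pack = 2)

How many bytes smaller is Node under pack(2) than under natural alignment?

natural layout:
  @0: a [1B, align 1] → 1
  +3 pad (align 4)
  @4: c [4B, align 4] → 8
  @8: g [1B, align 1] → 9
  @9: f [1B, align 1] → 10
  +6 pad (align 8)
  @16: d [8B, align 8] → 24
  @24: e [2B, align 2] → 26
  +2 pad (align 4)
  @28: b [4B, align 4] → 32
  @32: h [1B, align 1] → 33
  +7 tail pad (align 8)
  size 40, align 8
packed(2) layout:
  @0: a [1B, align 1] → 1
  +1 pad (align 2)
  @2: c [4B, align 2] → 6
  @6: g [1B, align 1] → 7
  @7: f [1B, align 1] → 8
  @8: d [8B, align 2] → 16
  @16: e [2B, align 2] → 18
  @18: b [4B, align 2] → 22
  @22: h [1B, align 1] → 23
  +1 tail pad (align 2)
  size 24, align 2
40 − 24 = 16

16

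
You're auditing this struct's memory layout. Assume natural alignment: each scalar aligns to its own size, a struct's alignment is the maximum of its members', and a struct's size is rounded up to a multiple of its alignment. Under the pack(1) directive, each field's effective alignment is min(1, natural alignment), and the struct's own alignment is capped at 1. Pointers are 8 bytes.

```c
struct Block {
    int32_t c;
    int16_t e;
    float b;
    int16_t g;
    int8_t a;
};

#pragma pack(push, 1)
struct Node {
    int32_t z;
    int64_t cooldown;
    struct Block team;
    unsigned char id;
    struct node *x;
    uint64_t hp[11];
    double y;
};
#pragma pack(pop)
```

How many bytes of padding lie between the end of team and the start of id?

0

Block: @0: c [4B, align 4] → 4; @4: e [2B, align 2] → 6; +2 pad (align 4); @8: b [4B, align 4] → 12; @12: g [2B, align 2] → 14; @14: a [1B, align 1] → 15; +1 tail pad (align 4); size 16, align 4
@0: z [4B, align 1] → 4
@4: cooldown [8B, align 1] → 12
@12: team [16B, align 1] → 28
@28: id [1B, align 1] → 29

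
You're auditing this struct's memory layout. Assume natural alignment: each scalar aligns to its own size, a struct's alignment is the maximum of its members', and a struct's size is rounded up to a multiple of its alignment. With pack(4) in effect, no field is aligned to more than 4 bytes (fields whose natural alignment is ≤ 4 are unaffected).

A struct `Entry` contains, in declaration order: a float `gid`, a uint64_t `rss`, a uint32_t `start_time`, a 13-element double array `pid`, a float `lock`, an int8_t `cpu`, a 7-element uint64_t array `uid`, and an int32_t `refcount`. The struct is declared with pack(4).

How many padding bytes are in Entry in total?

@0: gid [4B, align 4] → 4
@4: rss [8B, align 4] → 12
@12: start_time [4B, align 4] → 16
@16: pid [104B, align 4] → 120
@120: lock [4B, align 4] → 124
@124: cpu [1B, align 1] → 125
+3 pad (align 4)
@128: uid [56B, align 4] → 184
@184: refcount [4B, align 4] → 188
size 188, align 4
data bytes 185, size 188 → padding 3

3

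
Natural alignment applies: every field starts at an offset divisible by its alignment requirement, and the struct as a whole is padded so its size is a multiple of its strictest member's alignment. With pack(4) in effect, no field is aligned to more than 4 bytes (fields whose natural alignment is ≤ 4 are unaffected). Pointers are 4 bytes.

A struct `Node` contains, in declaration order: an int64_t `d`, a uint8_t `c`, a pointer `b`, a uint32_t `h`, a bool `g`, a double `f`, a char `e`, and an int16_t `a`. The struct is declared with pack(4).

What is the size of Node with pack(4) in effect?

0..8  d  (8B, 4-aligned)
8..9  c  (1B, 1-aligned)
9..12  -- padding (3B)
12..16  b  (4B, 4-aligned)
16..20  h  (4B, 4-aligned)
20..21  g  (1B, 1-aligned)
21..24  -- padding (3B)
24..32  f  (8B, 4-aligned)
32..33  e  (1B, 1-aligned)
33..34  -- padding (1B)
34..36  a  (2B, 2-aligned)
sizeof = 36, alignof = 4

36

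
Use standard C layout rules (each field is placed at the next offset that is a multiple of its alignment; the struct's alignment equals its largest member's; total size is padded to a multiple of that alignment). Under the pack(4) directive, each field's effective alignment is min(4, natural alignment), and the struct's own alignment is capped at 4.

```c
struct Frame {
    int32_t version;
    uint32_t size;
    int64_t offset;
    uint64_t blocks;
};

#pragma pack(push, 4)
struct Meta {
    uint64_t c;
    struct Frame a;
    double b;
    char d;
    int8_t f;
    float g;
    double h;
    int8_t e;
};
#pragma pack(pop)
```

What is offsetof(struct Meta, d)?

40

Frame: 0..4  version  (4B, 4-aligned); 4..8  size  (4B, 4-aligned); 8..16  offset  (8B, 8-aligned); 16..24  blocks  (8B, 8-aligned); sizeof = 24, alignof = 8
0..8  c  (8B, 4-aligned)
8..32  a  (24B, 4-aligned)
32..40  b  (8B, 4-aligned)
40..41  d  (1B, 1-aligned)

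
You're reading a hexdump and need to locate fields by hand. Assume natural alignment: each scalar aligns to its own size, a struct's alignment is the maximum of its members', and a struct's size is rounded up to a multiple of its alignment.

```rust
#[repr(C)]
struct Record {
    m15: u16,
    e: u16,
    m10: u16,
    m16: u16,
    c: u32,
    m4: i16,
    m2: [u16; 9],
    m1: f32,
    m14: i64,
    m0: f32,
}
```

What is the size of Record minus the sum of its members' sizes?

0..2  m15  (2B, 2-aligned)
2..4  e  (2B, 2-aligned)
4..6  m10  (2B, 2-aligned)
6..8  m16  (2B, 2-aligned)
8..12  c  (4B, 4-aligned)
12..14  m4  (2B, 2-aligned)
14..32  m2  (18B, 2-aligned)
32..36  m1  (4B, 4-aligned)
36..40  -- padding (4B)
40..48  m14  (8B, 8-aligned)
48..52  m0  (4B, 4-aligned)
52..56  -- tail padding (4B)
sizeof = 56, alignof = 8
data bytes 48, size 56 → padding 8

8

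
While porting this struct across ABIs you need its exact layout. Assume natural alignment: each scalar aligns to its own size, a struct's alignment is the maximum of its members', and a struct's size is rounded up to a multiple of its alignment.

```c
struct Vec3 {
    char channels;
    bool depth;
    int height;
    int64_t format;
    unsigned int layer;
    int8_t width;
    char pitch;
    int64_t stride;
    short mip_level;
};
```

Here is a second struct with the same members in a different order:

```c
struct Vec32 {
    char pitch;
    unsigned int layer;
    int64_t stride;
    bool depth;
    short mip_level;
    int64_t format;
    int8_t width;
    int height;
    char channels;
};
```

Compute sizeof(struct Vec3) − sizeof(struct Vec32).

-8

0..1  channels  (1B, 1-aligned)
1..2  depth  (1B, 1-aligned)
2..4  -- padding (2B)
4..8  height  (4B, 4-aligned)
8..16  format  (8B, 8-aligned)
16..20  layer  (4B, 4-aligned)
20..21  width  (1B, 1-aligned)
21..22  pitch  (1B, 1-aligned)
22..24  -- padding (2B)
24..32  stride  (8B, 8-aligned)
32..34  mip_level  (2B, 2-aligned)
34..40  -- tail padding (6B)
sizeof = 40, alignof = 8
— Vec32 —
0..1  pitch  (1B, 1-aligned)
1..4  -- padding (3B)
4..8  layer  (4B, 4-aligned)
8..16  stride  (8B, 8-aligned)
16..17  depth  (1B, 1-aligned)
17..18  -- padding (1B)
18..20  mip_level  (2B, 2-aligned)
20..24  -- padding (4B)
24..32  format  (8B, 8-aligned)
32..33  width  (1B, 1-aligned)
33..36  -- padding (3B)
36..40  height  (4B, 4-aligned)
40..41  channels  (1B, 1-aligned)
41..48  -- tail padding (7B)
sizeof = 48, alignof = 8
40 − 48 = -8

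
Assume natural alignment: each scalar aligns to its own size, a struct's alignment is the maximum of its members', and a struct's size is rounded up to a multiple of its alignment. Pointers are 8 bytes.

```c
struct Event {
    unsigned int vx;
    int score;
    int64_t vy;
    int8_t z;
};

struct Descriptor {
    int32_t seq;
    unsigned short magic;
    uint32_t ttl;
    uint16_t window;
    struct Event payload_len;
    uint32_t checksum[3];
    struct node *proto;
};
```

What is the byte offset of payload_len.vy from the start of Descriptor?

24

Event: 0..4  vx  (4B, 4-aligned); 4..8  score  (4B, 4-aligned); 8..16  vy  (8B, 8-aligned); 16..17  z  (1B, 1-aligned); 17..24  -- tail padding (7B); sizeof = 24, alignof = 8
0..4  seq  (4B, 4-aligned)
4..6  magic  (2B, 2-aligned)
6..8  -- padding (2B)
8..12  ttl  (4B, 4-aligned)
12..14  window  (2B, 2-aligned)
14..16  -- padding (2B)
16..40  payload_len  (24B, 8-aligned)
within Event: vy at 8
16 + 8 = 24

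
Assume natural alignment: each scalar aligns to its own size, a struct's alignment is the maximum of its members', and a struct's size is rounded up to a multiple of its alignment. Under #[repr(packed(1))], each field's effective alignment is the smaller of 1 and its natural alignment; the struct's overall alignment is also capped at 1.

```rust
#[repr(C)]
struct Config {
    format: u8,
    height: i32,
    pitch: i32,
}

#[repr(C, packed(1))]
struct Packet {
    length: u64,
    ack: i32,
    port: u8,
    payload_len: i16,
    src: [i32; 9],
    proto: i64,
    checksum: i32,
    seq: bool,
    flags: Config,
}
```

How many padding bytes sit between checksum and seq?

0

Config: 0..1  format  (1B, 1-aligned); 1..4  -- padding (3B); 4..8  height  (4B, 4-aligned); 8..12  pitch  (4B, 4-aligned); sizeof = 12, alignof = 4
0..8  length  (8B, 1-aligned)
8..12  ack  (4B, 1-aligned)
12..13  port  (1B, 1-aligned)
13..15  payload_len  (2B, 1-aligned)
15..51  src  (36B, 1-aligned)
51..59  proto  (8B, 1-aligned)
59..63  checksum  (4B, 1-aligned)
63..64  seq  (1B, 1-aligned)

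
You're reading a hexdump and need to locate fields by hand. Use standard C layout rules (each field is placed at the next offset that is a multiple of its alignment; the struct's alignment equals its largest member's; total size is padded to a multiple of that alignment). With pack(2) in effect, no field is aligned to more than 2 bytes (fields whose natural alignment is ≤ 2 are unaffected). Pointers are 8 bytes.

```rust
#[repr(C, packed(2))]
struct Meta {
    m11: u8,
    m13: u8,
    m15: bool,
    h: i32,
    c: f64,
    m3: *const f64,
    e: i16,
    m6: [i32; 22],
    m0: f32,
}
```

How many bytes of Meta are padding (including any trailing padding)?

1

m11 at 0 (size 1, align 1) → ends 1
m13 at 1 (size 1, align 1) → ends 2
m15 at 2 (size 1, align 1) → ends 3
pad 1 to align 2 for h
h at 4 (size 4, align 2) → ends 8
c at 8 (size 8, align 2) → ends 16
m3 at 16 (size 8, align 2) → ends 24
e at 24 (size 2, align 2) → ends 26
m6 at 26 (size 88, align 2) → ends 114
m0 at 114 (size 4, align 2) → ends 118
total 118 bytes, alignment 2
data bytes 117, size 118 → padding 1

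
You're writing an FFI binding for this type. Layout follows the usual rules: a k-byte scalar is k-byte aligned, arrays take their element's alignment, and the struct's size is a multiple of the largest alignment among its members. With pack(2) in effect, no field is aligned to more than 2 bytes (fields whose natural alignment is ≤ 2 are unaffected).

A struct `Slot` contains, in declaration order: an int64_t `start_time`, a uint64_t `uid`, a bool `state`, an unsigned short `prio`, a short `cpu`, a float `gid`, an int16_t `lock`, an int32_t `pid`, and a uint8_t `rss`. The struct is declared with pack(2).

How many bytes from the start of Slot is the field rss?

32

start_time at 0 (size 8, align 2) → ends 8
uid at 8 (size 8, align 2) → ends 16
state at 16 (size 1, align 1) → ends 17
pad 1 to align 2 for prio
prio at 18 (size 2, align 2) → ends 20
cpu at 20 (size 2, align 2) → ends 22
gid at 22 (size 4, align 2) → ends 26
lock at 26 (size 2, align 2) → ends 28
pid at 28 (size 4, align 2) → ends 32
rss at 32 (size 1, align 1) → ends 33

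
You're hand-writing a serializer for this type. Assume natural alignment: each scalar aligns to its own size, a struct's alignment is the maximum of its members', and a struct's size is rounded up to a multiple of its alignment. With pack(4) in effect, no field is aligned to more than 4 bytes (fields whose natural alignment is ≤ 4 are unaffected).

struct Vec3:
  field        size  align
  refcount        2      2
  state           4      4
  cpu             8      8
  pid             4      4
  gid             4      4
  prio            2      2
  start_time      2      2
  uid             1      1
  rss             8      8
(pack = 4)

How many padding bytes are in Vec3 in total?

5

refcount at 0 (size 2, align 2) → ends 2
pad 2 to align 4 for state
state at 4 (size 4, align 4) → ends 8
cpu at 8 (size 8, align 4) → ends 16
pid at 16 (size 4, align 4) → ends 20
gid at 20 (size 4, align 4) → ends 24
prio at 24 (size 2, align 2) → ends 26
start_time at 26 (size 2, align 2) → ends 28
uid at 28 (size 1, align 1) → ends 29
pad 3 to align 4 for rss
rss at 32 (size 8, align 4) → ends 40
total 40 bytes, alignment 4
data bytes 35, size 40 → padding 5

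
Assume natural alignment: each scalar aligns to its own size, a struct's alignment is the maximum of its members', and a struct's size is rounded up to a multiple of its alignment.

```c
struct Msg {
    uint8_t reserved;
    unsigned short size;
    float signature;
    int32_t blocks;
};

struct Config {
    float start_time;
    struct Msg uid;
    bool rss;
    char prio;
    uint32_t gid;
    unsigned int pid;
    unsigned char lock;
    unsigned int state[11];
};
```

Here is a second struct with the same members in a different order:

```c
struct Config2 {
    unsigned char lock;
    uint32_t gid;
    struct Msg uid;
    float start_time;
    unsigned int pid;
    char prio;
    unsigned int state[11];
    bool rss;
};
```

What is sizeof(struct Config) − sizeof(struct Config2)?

-4

Msg: 0..1  reserved  (1B, 1-aligned); 1..2  -- padding (1B); 2..4  size  (2B, 2-aligned); 4..8  signature  (4B, 4-aligned); 8..12  blocks  (4B, 4-aligned); sizeof = 12, alignof = 4
0..4  start_time  (4B, 4-aligned)
4..16  uid  (12B, 4-aligned)
16..17  rss  (1B, 1-aligned)
17..18  prio  (1B, 1-aligned)
18..20  -- padding (2B)
20..24  gid  (4B, 4-aligned)
24..28  pid  (4B, 4-aligned)
28..29  lock  (1B, 1-aligned)
29..32  -- padding (3B)
32..76  state  (44B, 4-aligned)
sizeof = 76, alignof = 4
— Config2 —
0..1  lock  (1B, 1-aligned)
1..4  -- padding (3B)
4..8  gid  (4B, 4-aligned)
8..20  uid  (12B, 4-aligned)
20..24  start_time  (4B, 4-aligned)
24..28  pid  (4B, 4-aligned)
28..29  prio  (1B, 1-aligned)
29..32  -- padding (3B)
32..76  state  (44B, 4-aligned)
76..77  rss  (1B, 1-aligned)
77..80  -- tail padding (3B)
sizeof = 80, alignof = 4
76 − 80 = -4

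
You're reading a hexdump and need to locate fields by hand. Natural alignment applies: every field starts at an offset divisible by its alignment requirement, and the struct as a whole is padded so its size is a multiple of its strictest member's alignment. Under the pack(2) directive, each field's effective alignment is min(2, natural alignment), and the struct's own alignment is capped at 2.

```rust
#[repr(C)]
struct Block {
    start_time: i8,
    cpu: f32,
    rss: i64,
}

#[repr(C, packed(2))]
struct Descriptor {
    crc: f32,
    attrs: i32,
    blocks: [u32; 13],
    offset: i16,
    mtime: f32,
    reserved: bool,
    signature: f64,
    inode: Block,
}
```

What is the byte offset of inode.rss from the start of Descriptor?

Block: start_time at 0 (size 1, align 1) → ends 1; pad 3 to align 4 for cpu; cpu at 4 (size 4, align 4) → ends 8; rss at 8 (size 8, align 8) → ends 16; total 16 bytes, alignment 8
crc at 0 (size 4, align 2) → ends 4
attrs at 4 (size 4, align 2) → ends 8
blocks at 8 (size 52, align 2) → ends 60
offset at 60 (size 2, align 2) → ends 62
mtime at 62 (size 4, align 2) → ends 66
reserved at 66 (size 1, align 1) → ends 67
pad 1 to align 2 for signature
signature at 68 (size 8, align 2) → ends 76
inode at 76 (size 16, align 2) → ends 92
within Block: rss at 8
76 + 8 = 84

84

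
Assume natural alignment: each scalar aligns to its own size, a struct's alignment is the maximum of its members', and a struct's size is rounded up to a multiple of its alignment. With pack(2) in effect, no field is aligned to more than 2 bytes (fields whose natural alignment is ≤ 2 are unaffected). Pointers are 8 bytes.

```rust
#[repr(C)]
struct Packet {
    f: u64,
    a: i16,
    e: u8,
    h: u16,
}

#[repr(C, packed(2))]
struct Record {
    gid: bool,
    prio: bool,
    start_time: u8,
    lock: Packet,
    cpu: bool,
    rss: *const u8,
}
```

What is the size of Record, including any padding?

Packet: f at 0 (size 8, align 8) → ends 8; a at 8 (size 2, align 2) → ends 10; e at 10 (size 1, align 1) → ends 11; pad 1 to align 2 for h; h at 12 (size 2, align 2) → ends 14; tail pad 2 to reach multiple of 8; total 16 bytes, alignment 8
gid at 0 (size 1, align 1) → ends 1
prio at 1 (size 1, align 1) → ends 2
start_time at 2 (size 1, align 1) → ends 3
pad 1 to align 2 for lock
lock at 4 (size 16, align 2) → ends 20
cpu at 20 (size 1, align 1) → ends 21
pad 1 to align 2 for rss
rss at 22 (size 8, align 2) → ends 30
total 30 bytes, alignment 2

30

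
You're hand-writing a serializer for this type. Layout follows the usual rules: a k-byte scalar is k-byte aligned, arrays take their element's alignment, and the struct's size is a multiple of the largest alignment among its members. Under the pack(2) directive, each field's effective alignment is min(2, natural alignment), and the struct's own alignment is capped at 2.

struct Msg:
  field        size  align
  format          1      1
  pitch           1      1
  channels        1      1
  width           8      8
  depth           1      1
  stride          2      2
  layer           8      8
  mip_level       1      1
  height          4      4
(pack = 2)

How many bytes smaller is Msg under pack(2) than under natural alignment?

natural layout:
  @0: format [1B, align 1] → 1
  @1: pitch [1B, align 1] → 2
  @2: channels [1B, align 1] → 3
  +5 pad (align 8)
  @8: width [8B, align 8] → 16
  @16: depth [1B, align 1] → 17
  +1 pad (align 2)
  @18: stride [2B, align 2] → 20
  +4 pad (align 8)
  @24: layer [8B, align 8] → 32
  @32: mip_level [1B, align 1] → 33
  +3 pad (align 4)
  @36: height [4B, align 4] → 40
  size 40, align 8
packed(2) layout:
  @0: format [1B, align 1] → 1
  @1: pitch [1B, align 1] → 2
  @2: channels [1B, align 1] → 3
  +1 pad (align 2)
  @4: width [8B, align 2] → 12
  @12: depth [1B, align 1] → 13
  +1 pad (align 2)
  @14: stride [2B, align 2] → 16
  @16: layer [8B, align 2] → 24
  @24: mip_level [1B, align 1] → 25
  +1 pad (align 2)
  @26: height [4B, align 2] → 30
  size 30, align 2
40 − 30 = 10

10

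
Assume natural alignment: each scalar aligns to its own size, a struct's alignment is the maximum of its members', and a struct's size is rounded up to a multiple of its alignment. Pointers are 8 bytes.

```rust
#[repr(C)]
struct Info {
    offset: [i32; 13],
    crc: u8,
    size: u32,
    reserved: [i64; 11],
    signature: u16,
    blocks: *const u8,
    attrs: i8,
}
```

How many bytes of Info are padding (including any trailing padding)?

offset at 0 (size 52, align 4) → ends 52
crc at 52 (size 1, align 1) → ends 53
pad 3 to align 4 for size
size at 56 (size 4, align 4) → ends 60
pad 4 to align 8 for reserved
reserved at 64 (size 88, align 8) → ends 152
signature at 152 (size 2, align 2) → ends 154
pad 6 to align 8 for blocks
blocks at 160 (size 8, align 8) → ends 168
attrs at 168 (size 1, align 1) → ends 169
tail pad 7 to reach multiple of 8
total 176 bytes, alignment 8
data bytes 156, size 176 → padding 20

20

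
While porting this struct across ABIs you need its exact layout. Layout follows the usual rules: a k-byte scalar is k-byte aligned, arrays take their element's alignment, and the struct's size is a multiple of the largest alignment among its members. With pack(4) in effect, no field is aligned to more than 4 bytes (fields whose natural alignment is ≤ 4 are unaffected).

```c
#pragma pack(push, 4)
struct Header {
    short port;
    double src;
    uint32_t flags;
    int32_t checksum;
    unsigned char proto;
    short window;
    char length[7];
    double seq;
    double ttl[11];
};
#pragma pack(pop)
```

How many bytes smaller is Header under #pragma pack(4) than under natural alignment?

natural layout:
  port at 0 (size 2, align 2) → ends 2
  pad 6 to align 8 for src
  src at 8 (size 8, align 8) → ends 16
  flags at 16 (size 4, align 4) → ends 20
  checksum at 20 (size 4, align 4) → ends 24
  proto at 24 (size 1, align 1) → ends 25
  pad 1 to align 2 for window
  window at 26 (size 2, align 2) → ends 28
  length at 28 (size 7, align 1) → ends 35
  pad 5 to align 8 for seq
  seq at 40 (size 8, align 8) → ends 48
  ttl at 48 (size 88, align 8) → ends 136
  total 136 bytes, alignment 8
packed(4) layout:
  port at 0 (size 2, align 2) → ends 2
  pad 2 to align 4 for src
  src at 4 (size 8, align 4) → ends 12
  flags at 12 (size 4, align 4) → ends 16
  checksum at 16 (size 4, align 4) → ends 20
  proto at 20 (size 1, align 1) → ends 21
  pad 1 to align 2 for window
  window at 22 (size 2, align 2) → ends 24
  length at 24 (size 7, align 1) → ends 31
  pad 1 to align 4 for seq
  seq at 32 (size 8, align 4) → ends 40
  ttl at 40 (size 88, align 4) → ends 128
  total 128 bytes, alignment 4
136 − 128 = 8

8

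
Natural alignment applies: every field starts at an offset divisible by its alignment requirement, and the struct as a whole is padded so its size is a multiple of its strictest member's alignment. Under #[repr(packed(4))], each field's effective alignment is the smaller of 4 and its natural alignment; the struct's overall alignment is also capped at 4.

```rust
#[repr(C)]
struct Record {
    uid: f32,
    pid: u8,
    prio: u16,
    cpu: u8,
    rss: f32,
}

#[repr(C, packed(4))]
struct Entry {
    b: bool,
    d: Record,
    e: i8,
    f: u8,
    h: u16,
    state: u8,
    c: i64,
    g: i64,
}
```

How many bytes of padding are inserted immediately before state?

0

Record: 0..4  uid  (4B, 4-aligned); 4..5  pid  (1B, 1-aligned); 5..6  -- padding (1B); 6..8  prio  (2B, 2-aligned); 8..9  cpu  (1B, 1-aligned); 9..12  -- padding (3B); 12..16  rss  (4B, 4-aligned); sizeof = 16, alignof = 4
0..1  b  (1B, 1-aligned)
1..4  -- padding (3B)
4..20  d  (16B, 4-aligned)
20..21  e  (1B, 1-aligned)
21..22  f  (1B, 1-aligned)
22..24  h  (2B, 2-aligned)
24..25  state  (1B, 1-aligned)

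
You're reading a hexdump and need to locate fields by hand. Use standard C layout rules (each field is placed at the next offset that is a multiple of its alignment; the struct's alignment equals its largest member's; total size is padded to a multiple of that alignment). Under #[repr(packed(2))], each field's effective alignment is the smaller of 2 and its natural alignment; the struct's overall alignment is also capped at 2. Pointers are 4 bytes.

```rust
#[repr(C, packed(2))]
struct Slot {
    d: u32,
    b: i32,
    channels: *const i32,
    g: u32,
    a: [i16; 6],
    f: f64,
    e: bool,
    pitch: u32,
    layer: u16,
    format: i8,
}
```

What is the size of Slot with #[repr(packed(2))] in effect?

46

d at 0 (size 4, align 2) → ends 4
b at 4 (size 4, align 2) → ends 8
channels at 8 (size 4, align 2) → ends 12
g at 12 (size 4, align 2) → ends 16
a at 16 (size 12, align 2) → ends 28
f at 28 (size 8, align 2) → ends 36
e at 36 (size 1, align 1) → ends 37
pad 1 to align 2 for pitch
pitch at 38 (size 4, align 2) → ends 42
layer at 42 (size 2, align 2) → ends 44
format at 44 (size 1, align 1) → ends 45
tail pad 1 to reach multiple of 2
total 46 bytes, alignment 2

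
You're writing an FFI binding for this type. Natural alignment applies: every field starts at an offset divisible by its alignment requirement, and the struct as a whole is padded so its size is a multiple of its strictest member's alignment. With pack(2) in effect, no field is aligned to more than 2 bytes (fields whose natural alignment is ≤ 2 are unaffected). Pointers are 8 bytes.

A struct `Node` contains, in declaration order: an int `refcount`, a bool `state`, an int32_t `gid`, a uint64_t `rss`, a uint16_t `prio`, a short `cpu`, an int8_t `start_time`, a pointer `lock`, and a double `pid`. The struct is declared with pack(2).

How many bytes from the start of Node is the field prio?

18

0..4  refcount  (4B, 2-aligned)
4..5  state  (1B, 1-aligned)
5..6  -- padding (1B)
6..10  gid  (4B, 2-aligned)
10..18  rss  (8B, 2-aligned)
18..20  prio  (2B, 2-aligned)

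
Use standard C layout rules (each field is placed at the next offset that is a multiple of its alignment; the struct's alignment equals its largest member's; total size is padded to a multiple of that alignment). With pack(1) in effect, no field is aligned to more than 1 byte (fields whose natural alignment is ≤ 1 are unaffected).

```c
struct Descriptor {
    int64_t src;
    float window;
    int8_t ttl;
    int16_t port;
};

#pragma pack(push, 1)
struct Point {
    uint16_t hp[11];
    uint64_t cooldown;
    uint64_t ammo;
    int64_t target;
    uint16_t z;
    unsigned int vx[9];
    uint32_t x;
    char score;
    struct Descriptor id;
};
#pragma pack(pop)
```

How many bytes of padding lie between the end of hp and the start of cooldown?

Descriptor: @0: src [8B, align 8] → 8; @8: window [4B, align 4] → 12; @12: ttl [1B, align 1] → 13; +1 pad (align 2); @14: port [2B, align 2] → 16; size 16, align 8
@0: hp [22B, align 1] → 22
@22: cooldown [8B, align 1] → 30

0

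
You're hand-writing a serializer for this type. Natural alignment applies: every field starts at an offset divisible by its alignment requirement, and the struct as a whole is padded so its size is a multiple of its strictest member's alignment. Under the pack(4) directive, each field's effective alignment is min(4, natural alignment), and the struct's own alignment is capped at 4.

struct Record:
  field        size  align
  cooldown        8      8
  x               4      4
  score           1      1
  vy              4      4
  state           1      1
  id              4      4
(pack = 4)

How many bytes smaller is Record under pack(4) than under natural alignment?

4

natural layout:
  cooldown at 0 (size 8, align 8) → ends 8
  x at 8 (size 4, align 4) → ends 12
  score at 12 (size 1, align 1) → ends 13
  pad 3 to align 4 for vy
  vy at 16 (size 4, align 4) → ends 20
  state at 20 (size 1, align 1) → ends 21
  pad 3 to align 4 for id
  id at 24 (size 4, align 4) → ends 28
  tail pad 4 to reach multiple of 8
  total 32 bytes, alignment 8
packed(4) layout:
  cooldown at 0 (size 8, align 4) → ends 8
  x at 8 (size 4, align 4) → ends 12
  score at 12 (size 1, align 1) → ends 13
  pad 3 to align 4 for vy
  vy at 16 (size 4, align 4) → ends 20
  state at 20 (size 1, align 1) → ends 21
  pad 3 to align 4 for id
  id at 24 (size 4, align 4) → ends 28
  total 28 bytes, alignment 4
32 − 28 = 4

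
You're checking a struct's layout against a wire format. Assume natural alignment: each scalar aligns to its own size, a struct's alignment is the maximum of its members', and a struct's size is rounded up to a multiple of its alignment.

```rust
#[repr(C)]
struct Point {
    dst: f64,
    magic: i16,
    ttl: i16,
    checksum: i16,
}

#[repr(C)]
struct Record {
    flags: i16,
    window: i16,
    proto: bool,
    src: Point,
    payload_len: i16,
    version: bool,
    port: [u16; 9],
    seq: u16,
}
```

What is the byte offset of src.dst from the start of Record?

8

Point: @0: dst [8B, align 8] → 8; @8: magic [2B, align 2] → 10; @10: ttl [2B, align 2] → 12; @12: checksum [2B, align 2] → 14; +2 tail pad (align 8); size 16, align 8
@0: flags [2B, align 2] → 2
@2: window [2B, align 2] → 4
@4: proto [1B, align 1] → 5
+3 pad (align 8)
@8: src [16B, align 8] → 24
within Point: dst at 0
8 + 0 = 8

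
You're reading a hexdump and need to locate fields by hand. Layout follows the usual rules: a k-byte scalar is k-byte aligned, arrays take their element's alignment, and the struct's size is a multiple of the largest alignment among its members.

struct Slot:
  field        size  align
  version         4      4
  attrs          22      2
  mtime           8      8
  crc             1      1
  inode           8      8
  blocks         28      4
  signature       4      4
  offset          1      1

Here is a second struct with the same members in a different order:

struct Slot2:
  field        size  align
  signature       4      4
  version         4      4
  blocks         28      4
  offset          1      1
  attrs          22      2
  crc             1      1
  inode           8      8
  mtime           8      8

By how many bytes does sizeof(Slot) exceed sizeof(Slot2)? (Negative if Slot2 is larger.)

version at 0 (size 4, align 4) → ends 4
attrs at 4 (size 22, align 2) → ends 26
pad 6 to align 8 for mtime
mtime at 32 (size 8, align 8) → ends 40
crc at 40 (size 1, align 1) → ends 41
pad 7 to align 8 for inode
inode at 48 (size 8, align 8) → ends 56
blocks at 56 (size 28, align 4) → ends 84
signature at 84 (size 4, align 4) → ends 88
offset at 88 (size 1, align 1) → ends 89
tail pad 7 to reach multiple of 8
total 96 bytes, alignment 8
— Slot2 —
signature at 0 (size 4, align 4) → ends 4
version at 4 (size 4, align 4) → ends 8
blocks at 8 (size 28, align 4) → ends 36
offset at 36 (size 1, align 1) → ends 37
pad 1 to align 2 for attrs
attrs at 38 (size 22, align 2) → ends 60
crc at 60 (size 1, align 1) → ends 61
pad 3 to align 8 for inode
inode at 64 (size 8, align 8) → ends 72
mtime at 72 (size 8, align 8) → ends 80
total 80 bytes, alignment 8
96 − 80 = 16

16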